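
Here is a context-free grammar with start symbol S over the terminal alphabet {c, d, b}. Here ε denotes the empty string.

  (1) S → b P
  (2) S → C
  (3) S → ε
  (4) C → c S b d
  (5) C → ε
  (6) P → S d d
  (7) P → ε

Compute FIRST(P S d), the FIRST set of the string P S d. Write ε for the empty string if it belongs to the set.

{b, c, d}

FIRST(C): from C→c S b d we get {c}; from C→ε we get {ε}. So FIRST(C) = {ε, c}.
FIRST(S): from S→b P we get {b}; from S→C we get {ε, c}; from S→ε we get {ε}. So FIRST(S) = {ε, b, c}.
FIRST(P): from P→S d d we get {b, c, d}; from P→ε we get {ε}. So FIRST(P) = {ε, b, c, d}.
FIRST(P S d): take FIRST of each symbol in turn, carrying on past any symbol whose FIRST contains ε; result {b, c, d}.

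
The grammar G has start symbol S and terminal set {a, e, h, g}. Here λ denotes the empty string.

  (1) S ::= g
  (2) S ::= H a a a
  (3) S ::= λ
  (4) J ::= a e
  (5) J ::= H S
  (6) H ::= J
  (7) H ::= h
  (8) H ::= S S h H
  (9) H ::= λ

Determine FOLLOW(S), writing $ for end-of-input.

FIRST(S): from S::=g we get {g}; from S::=H a a a we get {a, g, h}; from S::=λ we get {λ}. So FIRST(S) = {λ, a, g, h}.
FIRST(J): from J::=a e we get {a}; from J::=H S we get {λ, a, g, h}. So FIRST(J) = {λ, a, g, h}.
FIRST(H): from H::=J we get {λ, a, g, h}; from H::=h we get {h}; from H::=S S h H we get {a, g, h}; from H::=λ we get {λ}. So FIRST(H) = {λ, a, g, h}.
FOLLOW(S) includes $ since S is the start symbol.
FOLLOW(S): in J::=H S, the suffix after S is empty, so FOLLOW(S) ⊇ FOLLOW(J) = {a, g, h}; in H::=S S h H (occurrence 1), S is followed by S h H with FIRST {a, g, h}; in H::=S S h H (occurrence 2), S is followed by h H with FIRST {h}. Thus FOLLOW(S) = {$, a, g, h}.
FOLLOW(J): in H::=J, the suffix after J is empty, so FOLLOW(J) ⊇ FOLLOW(H) = {a, g, h}. Thus FOLLOW(J) = {a, g, h}.
FOLLOW(H): in S::=H a a a, H is followed by a a a with FIRST {a}; in J::=H S, H is followed by S with FIRST {λ, a, g, h}; in J::=H S, the suffix after H is nullable, so FOLLOW(H) ⊇ FOLLOW(J) = {a, g, h}; in H::=S S h H, the suffix after H is empty (adds nothing new). Thus FOLLOW(H) = {a, g, h}.

{$, a, g, h}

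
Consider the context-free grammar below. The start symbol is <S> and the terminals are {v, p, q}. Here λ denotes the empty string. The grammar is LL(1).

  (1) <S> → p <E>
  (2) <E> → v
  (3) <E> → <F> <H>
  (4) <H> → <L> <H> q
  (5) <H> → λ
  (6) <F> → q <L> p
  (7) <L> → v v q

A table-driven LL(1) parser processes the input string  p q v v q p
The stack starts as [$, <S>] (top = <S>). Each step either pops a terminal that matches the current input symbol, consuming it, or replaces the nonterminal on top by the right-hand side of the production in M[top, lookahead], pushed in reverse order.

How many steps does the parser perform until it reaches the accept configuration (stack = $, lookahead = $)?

11

      Stack          Input          Action
   1  $ <S>          p q v v q p $  expand <S> → p <E>
   2  $ <E> p        p q v v q p $  match p
   3  $ <E>          q v v q p $    expand <E> → <F> <H>
   4  $ <H> <F>      q v v q p $    expand <F> → q <L> p
   5  $ <H> p <L> q  q v v q p $    match q
   6  $ <H> p <L>    v v q p $      expand <L> → v v q
   7  $ <H> p q v v  v v q p $      match v
   8  $ <H> p q v    v q p $        match v
   9  $ <H> p q      q p $          match q
  10  $ <H> p        p $            match p
  11  $ <H>          $              expand <H> → λ
Accept reached after 11 steps.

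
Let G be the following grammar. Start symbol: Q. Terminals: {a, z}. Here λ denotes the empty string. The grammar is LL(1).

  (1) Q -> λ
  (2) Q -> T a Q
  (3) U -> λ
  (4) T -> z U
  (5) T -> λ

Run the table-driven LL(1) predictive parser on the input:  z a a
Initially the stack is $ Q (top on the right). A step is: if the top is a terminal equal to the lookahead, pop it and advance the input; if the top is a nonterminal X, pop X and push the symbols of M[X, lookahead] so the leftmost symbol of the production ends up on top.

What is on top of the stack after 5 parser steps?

Q

     Stack      Input    Action
  1  $ Q        z a a $  expand Q -> T a Q
  2  $ Q a T    z a a $  expand T -> z U
  3  $ Q a U z  z a a $  match z
  4  $ Q a U    a a $    expand U -> λ
  5  $ Q a      a a $    match a
Stack after step 5: $ Q (top = Q).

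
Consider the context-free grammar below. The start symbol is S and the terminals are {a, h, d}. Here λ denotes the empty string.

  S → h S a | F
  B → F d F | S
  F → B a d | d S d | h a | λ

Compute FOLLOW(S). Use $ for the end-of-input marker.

{$, a, d}

FIRST(S) = {λ, a, d, h}  (via F)
FIRST(B) = {λ, a, d, h}  (via F d F, S)
FIRST(F) = {λ, a, d, h}  (via B a d)
FOLLOW(S) includes $ since S is the start symbol.
FOLLOW(B): in F→B a d, B is followed by a d with FIRST {a}. Thus FOLLOW(B) = {a}.
FOLLOW(S): in S→h S a, S is followed by a with FIRST {a}; in B→S, the suffix after S is empty, so FOLLOW(S) ⊇ FOLLOW(B) = {a}; in F→d S d, S is followed by d with FIRST {d}. Thus FOLLOW(S) = {$, a, d}.
FOLLOW(F): in S→F, the suffix after F is empty, so FOLLOW(F) ⊇ FOLLOW(S) = {$, a, d}; in B→F d F (occurrence 1), F is followed by d F with FIRST {d}; in B→F d F (occurrence 2), the suffix after F is empty, so FOLLOW(F) ⊇ FOLLOW(B) = {a}. Thus FOLLOW(F) = {$, a, d}.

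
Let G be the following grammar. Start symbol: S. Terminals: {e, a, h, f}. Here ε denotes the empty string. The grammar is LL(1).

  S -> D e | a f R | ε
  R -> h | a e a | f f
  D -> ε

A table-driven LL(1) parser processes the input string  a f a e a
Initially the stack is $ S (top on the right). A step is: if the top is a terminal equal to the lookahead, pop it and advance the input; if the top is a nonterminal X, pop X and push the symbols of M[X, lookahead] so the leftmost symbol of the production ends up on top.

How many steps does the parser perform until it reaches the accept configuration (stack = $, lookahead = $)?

step 1: stack=$ S  input=a f a e a $  — expand S -> a f R
step 2: stack=$ R f a  input=a f a e a $  — match a
step 3: stack=$ R f  input=f a e a $  — match f
step 4: stack=$ R  input=a e a $  — expand R -> a e a
step 5: stack=$ a e a  input=a e a $  — match a
step 6: stack=$ a e  input=e a $  — match e
step 7: stack=$ a  input=a $  — match a
Accept reached after 7 steps.

7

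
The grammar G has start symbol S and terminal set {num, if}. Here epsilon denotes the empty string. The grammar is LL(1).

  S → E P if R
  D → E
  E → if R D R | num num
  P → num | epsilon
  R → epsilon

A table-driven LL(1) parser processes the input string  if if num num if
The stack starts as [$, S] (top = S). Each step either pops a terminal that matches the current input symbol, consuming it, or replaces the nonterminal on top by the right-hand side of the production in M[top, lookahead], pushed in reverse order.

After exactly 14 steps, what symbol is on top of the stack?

P

      Stack                 Input               Action
   1  $ S                   if if num num if $  expand S → E P if R
   2  $ R if P E            if if num num if $  expand E → if R D R
   3  $ R if P R D R if     if if num num if $  match if
   4  $ R if P R D R        if num num if $     expand R → epsilon
   5  $ R if P R D          if num num if $     expand D → E
   6  $ R if P R E          if num num if $     expand E → if R D R
   7  $ R if P R R D R if   if num num if $     match if
   8  $ R if P R R D R      num num if $        expand R → epsilon
   9  $ R if P R R D        num num if $        expand D → E
  10  $ R if P R R E        num num if $        expand E → num num
  11  $ R if P R R num num  num num if $        match num
  12  $ R if P R R num      num if $            match num
  13  $ R if P R R          if $                expand R → epsilon
  14  $ R if P R            if $                expand R → epsilon
Stack after step 14: $ R if P (top = P).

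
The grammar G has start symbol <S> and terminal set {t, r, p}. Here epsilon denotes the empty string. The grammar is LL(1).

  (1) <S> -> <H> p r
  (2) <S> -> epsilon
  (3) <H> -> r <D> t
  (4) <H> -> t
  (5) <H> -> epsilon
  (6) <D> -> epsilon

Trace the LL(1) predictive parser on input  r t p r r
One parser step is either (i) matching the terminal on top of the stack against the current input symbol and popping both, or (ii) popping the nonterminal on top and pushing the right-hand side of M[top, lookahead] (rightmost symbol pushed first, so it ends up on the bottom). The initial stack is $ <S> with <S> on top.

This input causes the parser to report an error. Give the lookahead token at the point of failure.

     Stack          Input        Action
  1  $ <S>          r t p r r $  expand <S> -> <H> p r
  2  $ r p <H>      r t p r r $  expand <H> -> r <D> t
  3  $ r p t <D> r  r t p r r $  match r
  4  $ r p t <D>    t p r r $    expand <D> -> epsilon
  5  $ r p t        t p r r $    match t
  6  $ r p          p r r $      match p
  7  $ r            r r $        match r
  8  $              r $          error: stack empty but input remains

r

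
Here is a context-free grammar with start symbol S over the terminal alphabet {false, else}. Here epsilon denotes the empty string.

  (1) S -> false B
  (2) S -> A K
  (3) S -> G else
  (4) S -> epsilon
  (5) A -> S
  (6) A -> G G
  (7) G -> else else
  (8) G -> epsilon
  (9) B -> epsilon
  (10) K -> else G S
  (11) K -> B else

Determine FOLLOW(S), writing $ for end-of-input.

{$, else}

FIRST(G) = {epsilon, else}
FIRST(B) = {epsilon}
FIRST(K) = {else}  (via B else)
FIRST(S) = {epsilon, else, false}  (via A K, G else)
FIRST(A) = {epsilon, else, false}  (via S, G G)
FOLLOW(S) includes $ since S is the start symbol.
FOLLOW(A): in S->A K, A is followed by K with FIRST {else}. Thus FOLLOW(A) = {else}.
FOLLOW(S): in A->S, the suffix after S is empty, so FOLLOW(S) ⊇ FOLLOW(A) = {else}; in K->else G S, the suffix after S is empty, so FOLLOW(S) ⊇ FOLLOW(K) = {$, else}. Thus FOLLOW(S) = {$, else}.
FOLLOW(B): in S->false B, the suffix after B is empty, so FOLLOW(B) ⊇ FOLLOW(S) = {$, else}; in K->B else, B is followed by else with FIRST {else}. Thus FOLLOW(B) = {$, else}.
FOLLOW(K): in S->A K, the suffix after K is empty, so FOLLOW(K) ⊇ FOLLOW(S) = {$, else}. Thus FOLLOW(K) = {$, else}.
FOLLOW(G): in S->G else, G is followed by else with FIRST {else}; in A->G G (occurrence 1), G is followed by G with FIRST {epsilon, else}; in A->G G (occurrence 1), the suffix after G is nullable, so FOLLOW(G) ⊇ FOLLOW(A) = {else}; in A->G G (occurrence 2), the suffix after G is empty, so FOLLOW(G) ⊇ FOLLOW(A) = {else}; in K->else G S, G is followed by S with FIRST {epsilon, else, false}; in K->else G S, the suffix after G is nullable, so FOLLOW(G) ⊇ FOLLOW(K) = {$, else}. Thus FOLLOW(G) = {$, else, false}.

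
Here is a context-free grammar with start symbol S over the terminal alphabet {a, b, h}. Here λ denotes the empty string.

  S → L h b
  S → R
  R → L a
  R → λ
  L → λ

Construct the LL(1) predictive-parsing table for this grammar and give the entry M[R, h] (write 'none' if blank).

FIRST(L): from L→λ we get {λ}. So FIRST(L) = {λ}.
FIRST(R): from R→L a we get {a}; from R→λ we get {λ}. So FIRST(R) = {λ, a}.
FIRST(S): from S→L h b we get {h}; from S→R we get {λ, a}. So FIRST(S) = {λ, a, h}.
FOLLOW(S) includes $ since S is the start symbol.
FOLLOW(S): S appears on no right-hand side. Thus FOLLOW(S) = {$}.
FOLLOW(R): in S→R, the suffix after R is empty, so FOLLOW(R) ⊇ FOLLOW(S) = {$}. Thus FOLLOW(R) = {$}.
For R → L a: FIRST(L a) = {a}, so it goes in M[R, t] for t ∈ {a}.
For R → λ: FIRST(λ) = {λ}, so it goes in M[R, t] for t ∈ {}; since λ ∈ FIRST, also for every t ∈ FOLLOW(R) = {$}.
None of these place a production in M[R, h].

none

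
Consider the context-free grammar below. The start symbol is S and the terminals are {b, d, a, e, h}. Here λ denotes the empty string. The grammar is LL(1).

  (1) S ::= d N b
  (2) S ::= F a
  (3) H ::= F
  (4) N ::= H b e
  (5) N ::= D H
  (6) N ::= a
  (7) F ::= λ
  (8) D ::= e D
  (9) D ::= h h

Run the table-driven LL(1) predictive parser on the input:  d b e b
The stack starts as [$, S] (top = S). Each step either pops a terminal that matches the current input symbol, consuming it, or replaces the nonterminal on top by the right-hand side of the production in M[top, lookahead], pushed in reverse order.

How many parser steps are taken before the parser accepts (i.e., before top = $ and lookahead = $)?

     Stack      Input      Action
  1  $ S        d b e b $  expand S ::= d N b
  2  $ b N d    d b e b $  match d
  3  $ b N      b e b $    expand N ::= H b e
  4  $ b e b H  b e b $    expand H ::= F
  5  $ b e b F  b e b $    expand F ::= λ
  6  $ b e b    b e b $    match b
  7  $ b e      e b $      match e
  8  $ b        b $        match b
Accept reached after 8 steps.

8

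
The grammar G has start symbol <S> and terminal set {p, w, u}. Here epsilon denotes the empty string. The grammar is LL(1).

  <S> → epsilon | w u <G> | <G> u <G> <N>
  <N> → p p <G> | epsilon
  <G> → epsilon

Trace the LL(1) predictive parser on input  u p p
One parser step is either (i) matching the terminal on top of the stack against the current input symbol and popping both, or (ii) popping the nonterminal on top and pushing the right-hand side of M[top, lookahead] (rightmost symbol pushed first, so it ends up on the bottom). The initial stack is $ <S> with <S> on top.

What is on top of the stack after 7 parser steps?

<G>

     Stack            Input    Action
  1  $ <S>            u p p $  expand <S> → <G> u <G> <N>
  2  $ <N> <G> u <G>  u p p $  expand <G> → epsilon
  3  $ <N> <G> u      u p p $  match u
  4  $ <N> <G>        p p $    expand <G> → epsilon
  5  $ <N>            p p $    expand <N> → p p <G>
  6  $ <G> p p        p p $    match p
  7  $ <G> p          p $      match p
Stack after step 7: $ <G> (top = <G>).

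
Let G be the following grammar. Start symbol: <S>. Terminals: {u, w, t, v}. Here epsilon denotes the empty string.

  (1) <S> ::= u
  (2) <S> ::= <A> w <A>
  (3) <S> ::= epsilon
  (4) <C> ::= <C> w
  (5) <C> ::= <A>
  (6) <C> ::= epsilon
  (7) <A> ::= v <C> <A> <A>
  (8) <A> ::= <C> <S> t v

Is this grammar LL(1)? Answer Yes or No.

FIRST(<S>) = {epsilon, t, u, v, w}
FIRST(<C>) = {epsilon, t, u, v, w}
FIRST(<A>) = {t, u, v, w}
FOLLOW(<S>) = {$, t}
FOLLOW(<C>) = {t, u, v, w}
FOLLOW(<A>) = {$, t, u, v, w}
Cell M[<A>, v] receives both <A> ::= v <C> <A> <A> and <A> ::= <C> <S> t v — the grammar is not LL(1).

No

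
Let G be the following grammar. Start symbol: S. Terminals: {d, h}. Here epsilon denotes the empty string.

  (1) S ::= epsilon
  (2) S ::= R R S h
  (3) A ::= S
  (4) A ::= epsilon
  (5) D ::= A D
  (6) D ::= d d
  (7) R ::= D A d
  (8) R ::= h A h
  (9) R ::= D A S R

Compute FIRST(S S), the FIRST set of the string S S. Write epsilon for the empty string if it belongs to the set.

{epsilon, d, h}

FIRST(S) = {epsilon, d, h}  (via R R S h)
FIRST(A) = {epsilon, d, h}  (via S)
FIRST(D) = {d, h}  (via A D)
FIRST(R) = {d, h}  (via D A d, D A S R)
FIRST(S S): take FIRST of each symbol in turn, carrying on past any symbol whose FIRST contains epsilon; result {epsilon, d, h}.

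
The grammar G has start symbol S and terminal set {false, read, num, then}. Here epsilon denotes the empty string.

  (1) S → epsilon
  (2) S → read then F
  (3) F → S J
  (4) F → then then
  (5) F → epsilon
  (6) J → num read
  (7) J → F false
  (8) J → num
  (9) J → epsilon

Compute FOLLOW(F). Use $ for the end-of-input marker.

{$, false, num, read, then}

FIRST(S): from S→epsilon we get {epsilon}; from S→read then F we get {read}. So FIRST(S) = {epsilon, read}.
FIRST(F): from F→S J we get {epsilon, false, num, read, then}; from F→then then we get {then}; from F→epsilon we get {epsilon}. So FIRST(F) = {epsilon, false, num, read, then}.
FIRST(J): from J→num read we get {num}; from J→F false we get {false, num, read, then}; from J→num we get {num}; from J→epsilon we get {epsilon}. So FIRST(J) = {epsilon, false, num, read, then}.
FOLLOW(S) includes $ since S is the start symbol.
FOLLOW(S): in F→S J, S is followed by J with FIRST {epsilon, false, num, read, then}; in F→S J, the suffix after S is nullable, so FOLLOW(S) ⊇ FOLLOW(F) = {$, false, num, read, then}. Thus FOLLOW(S) = {$, false, num, read, then}.
FOLLOW(F): in S→read then F, the suffix after F is empty, so FOLLOW(F) ⊇ FOLLOW(S) = {$, false, num, read, then}; in J→F false, F is followed by false with FIRST {false}. Thus FOLLOW(F) = {$, false, num, read, then}.
FOLLOW(J): in F→S J, the suffix after J is empty, so FOLLOW(J) ⊇ FOLLOW(F) = {$, false, num, read, then}. Thus FOLLOW(J) = {$, false, num, read, then}.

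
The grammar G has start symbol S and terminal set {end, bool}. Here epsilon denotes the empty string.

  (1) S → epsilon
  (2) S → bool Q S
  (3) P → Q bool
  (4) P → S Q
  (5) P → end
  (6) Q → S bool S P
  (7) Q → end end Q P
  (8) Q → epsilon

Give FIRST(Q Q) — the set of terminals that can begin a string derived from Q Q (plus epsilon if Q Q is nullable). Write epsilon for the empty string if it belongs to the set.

FIRST(S): from S→epsilon we get {epsilon}; from S→bool Q S we get {bool}. So FIRST(S) = {epsilon, bool}.
FIRST(Q): from Q→S bool S P we get {bool}; from Q→end end Q P we get {end}; from Q→epsilon we get {epsilon}. So FIRST(Q) = {epsilon, bool, end}.
FIRST(P): from P→Q bool we get {bool, end}; from P→S Q we get {epsilon, bool, end}; from P→end we get {end}. So FIRST(P) = {epsilon, bool, end}.
FIRST(Q Q): take FIRST of each symbol in turn, carrying on past any symbol whose FIRST contains epsilon; result {epsilon, bool, end}.

{epsilon, bool, end}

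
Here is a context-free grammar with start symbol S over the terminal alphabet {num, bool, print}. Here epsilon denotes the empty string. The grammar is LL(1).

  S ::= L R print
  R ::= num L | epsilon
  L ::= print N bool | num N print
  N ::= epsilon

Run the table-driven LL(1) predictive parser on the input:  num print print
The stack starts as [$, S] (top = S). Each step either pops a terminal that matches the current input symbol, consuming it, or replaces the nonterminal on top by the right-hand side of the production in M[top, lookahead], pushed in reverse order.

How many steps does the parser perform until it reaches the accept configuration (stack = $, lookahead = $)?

     Stack                  Input              Action
  1  $ S                    num print print $  expand S ::= L R print
  2  $ print R L            num print print $  expand L ::= num N print
  3  $ print R print N num  num print print $  match num
  4  $ print R print N      print print $      expand N ::= epsilon
  5  $ print R print        print print $      match print
  6  $ print R              print $            expand R ::= epsilon
  7  $ print                print $            match print
Accept reached after 7 steps.

7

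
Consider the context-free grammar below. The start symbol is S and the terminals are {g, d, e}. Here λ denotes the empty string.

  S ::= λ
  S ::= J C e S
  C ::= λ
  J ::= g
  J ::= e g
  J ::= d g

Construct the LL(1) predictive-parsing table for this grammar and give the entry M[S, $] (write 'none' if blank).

S ::= λ

FIRST(C) = {λ}
FIRST(J) = {d, e, g}
FIRST(S) = {λ, d, e, g}  (via J C e S)
FOLLOW(S) includes $ since S is the start symbol.
FOLLOW(S): in S::=J C e S, the suffix after S is empty (adds nothing new). Thus FOLLOW(S) = {$}.
For S ::= λ: FIRST(λ) = {λ}, so it goes in M[S, t] for t ∈ {}; since λ ∈ FIRST, also for every t ∈ FOLLOW(S) = {$}.
For S ::= J C e S: FIRST(J C e S) = {d, e, g}, so it goes in M[S, t] for t ∈ {d, e, g}.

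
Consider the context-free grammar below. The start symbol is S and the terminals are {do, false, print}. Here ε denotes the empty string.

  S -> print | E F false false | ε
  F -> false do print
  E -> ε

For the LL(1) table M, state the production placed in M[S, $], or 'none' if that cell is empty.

S -> ε

FIRST(F): from F->false do print we get {false}. So FIRST(F) = {false}.
FIRST(E): from E->ε we get {ε}. So FIRST(E) = {ε}.
FIRST(S): from S->print we get {print}; from S->E F false false we get {false}; from S->ε we get {ε}. So FIRST(S) = {ε, false, print}.
FOLLOW(S) includes $ since S is the start symbol.
FOLLOW(S): S appears on no right-hand side. Thus FOLLOW(S) = {$}.
For S -> print: FIRST(print) = {print}, so it goes in M[S, t] for t ∈ {print}.
For S -> E F false false: FIRST(E F false false) = {false}, so it goes in M[S, t] for t ∈ {false}.
For S -> ε: FIRST(ε) = {ε}, so it goes in M[S, t] for t ∈ {}; since ε ∈ FIRST, also for every t ∈ FOLLOW(S) = {$}.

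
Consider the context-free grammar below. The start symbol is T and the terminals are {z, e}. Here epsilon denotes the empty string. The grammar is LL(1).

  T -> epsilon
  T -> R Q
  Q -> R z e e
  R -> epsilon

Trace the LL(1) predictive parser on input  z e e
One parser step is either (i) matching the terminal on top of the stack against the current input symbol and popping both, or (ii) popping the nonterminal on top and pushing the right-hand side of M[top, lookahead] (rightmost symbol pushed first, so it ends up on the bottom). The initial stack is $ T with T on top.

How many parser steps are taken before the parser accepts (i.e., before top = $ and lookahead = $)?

7

     Stack      Input    Action
  1  $ T        z e e $  expand T -> R Q
  2  $ Q R      z e e $  expand R -> epsilon
  3  $ Q        z e e $  expand Q -> R z e e
  4  $ e e z R  z e e $  expand R -> epsilon
  5  $ e e z    z e e $  match z
  6  $ e e      e e $    match e
  7  $ e        e $      match e
Accept reached after 7 steps.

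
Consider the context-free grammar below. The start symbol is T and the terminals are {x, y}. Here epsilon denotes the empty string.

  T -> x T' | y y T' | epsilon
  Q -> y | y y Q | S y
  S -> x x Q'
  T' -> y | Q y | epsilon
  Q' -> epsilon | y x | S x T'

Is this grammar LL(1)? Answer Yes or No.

FIRST(T) = {epsilon, x, y}
FIRST(Q) = {x, y}
FIRST(S) = {x}
FIRST(T') = {epsilon, x, y}
FIRST(Q') = {epsilon, x, y}
FOLLOW(T) = {$}
FOLLOW(Q) = {y}
FOLLOW(S) = {x, y}
FOLLOW(T') = {$, x, y}
FOLLOW(Q') = {x, y}
Cell M[Q, y] receives both Q -> y and Q -> y y Q — the grammar is not LL(1).

No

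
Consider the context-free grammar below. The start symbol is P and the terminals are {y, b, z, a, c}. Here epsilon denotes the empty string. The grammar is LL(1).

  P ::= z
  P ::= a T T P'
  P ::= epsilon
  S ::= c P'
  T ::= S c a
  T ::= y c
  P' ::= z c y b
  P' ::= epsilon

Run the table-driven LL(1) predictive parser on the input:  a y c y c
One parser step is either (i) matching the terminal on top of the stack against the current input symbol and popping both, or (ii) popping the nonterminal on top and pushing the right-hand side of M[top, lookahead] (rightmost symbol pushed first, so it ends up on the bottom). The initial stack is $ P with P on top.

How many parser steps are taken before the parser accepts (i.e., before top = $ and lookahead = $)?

9

step 1: stack=$ P  input=a y c y c $  — expand P ::= a T T P'
step 2: stack=$ P' T T a  input=a y c y c $  — match a
step 3: stack=$ P' T T  input=y c y c $  — expand T ::= y c
step 4: stack=$ P' T c y  input=y c y c $  — match y
step 5: stack=$ P' T c  input=c y c $  — match c
step 6: stack=$ P' T  input=y c $  — expand T ::= y c
step 7: stack=$ P' c y  input=y c $  — match y
step 8: stack=$ P' c  input=c $  — match c
step 9: stack=$ P'  input=$  — expand P' ::= epsilon
Accept reached after 9 steps.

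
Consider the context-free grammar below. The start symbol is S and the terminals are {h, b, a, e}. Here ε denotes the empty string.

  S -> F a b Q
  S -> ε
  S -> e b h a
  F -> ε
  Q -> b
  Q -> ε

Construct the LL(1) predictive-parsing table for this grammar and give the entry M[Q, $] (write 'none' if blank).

FIRST(F) = {ε}
FIRST(Q) = {ε, b}
FIRST(S) = {ε, a, e}  (via F a b Q)
FOLLOW(S) includes $ since S is the start symbol.
FOLLOW(S): S appears on no right-hand side. Thus FOLLOW(S) = {$}.
FOLLOW(Q): in S->F a b Q, the suffix after Q is empty, so FOLLOW(Q) ⊇ FOLLOW(S) = {$}. Thus FOLLOW(Q) = {$}.
For Q -> b: FIRST(b) = {b}, so it goes in M[Q, t] for t ∈ {b}.
For Q -> ε: FIRST(ε) = {ε}, so it goes in M[Q, t] for t ∈ {}; since ε ∈ FIRST, also for every t ∈ FOLLOW(Q) = {$}.

Q -> ε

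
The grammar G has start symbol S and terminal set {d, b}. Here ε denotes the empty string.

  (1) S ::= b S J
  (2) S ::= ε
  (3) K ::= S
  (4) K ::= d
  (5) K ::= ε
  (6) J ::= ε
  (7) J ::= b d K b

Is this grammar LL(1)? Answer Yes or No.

FIRST(S) = {ε, b}
FIRST(K) = {ε, b, d}
FIRST(J) = {ε, b}
FOLLOW(S) = {$, b}
FOLLOW(K) = {b}
FOLLOW(J) = {$, b}
Cell M[J, b] receives both J ::= ε and J ::= b d K b — the grammar is not LL(1).

No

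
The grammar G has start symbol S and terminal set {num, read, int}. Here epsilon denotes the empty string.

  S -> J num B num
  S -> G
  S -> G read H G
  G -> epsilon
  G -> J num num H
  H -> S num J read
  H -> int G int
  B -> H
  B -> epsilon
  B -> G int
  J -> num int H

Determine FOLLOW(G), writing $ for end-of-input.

{$, int, num, read}

FIRST(J) = {num}
FIRST(G) = {epsilon, num}  (via J num num H)
FIRST(S) = {epsilon, num, read}  (via J num B num, G, G read H G)
FIRST(H) = {int, num, read}  (via S num J read)
FIRST(B) = {epsilon, int, num, read}  (via H, G int)
FOLLOW(S) includes $ since S is the start symbol.
FOLLOW(S): in H->S num J read, S is followed by num J read with FIRST {num}. Thus FOLLOW(S) = {$, num}.
FOLLOW(G): in S->G, the suffix after G is empty, so FOLLOW(G) ⊇ FOLLOW(S) = {$, num}; in S->G read H G (occurrence 1), G is followed by read H G with FIRST {read}; in S->G read H G (occurrence 2), the suffix after G is empty, so FOLLOW(G) ⊇ FOLLOW(S) = {$, num}; in H->int G int, G is followed by int with FIRST {int}; in B->G int, G is followed by int with FIRST {int}. Thus FOLLOW(G) = {$, int, num, read}.
FOLLOW(B): in S->J num B num, B is followed by num with FIRST {num}. Thus FOLLOW(B) = {num}.
FOLLOW(J): in S->J num B num, J is followed by num B num with FIRST {num}; in G->J num num H, J is followed by num num H with FIRST {num}; in H->S num J read, J is followed by read with FIRST {read}. Thus FOLLOW(J) = {num, read}.
FOLLOW(H): in S->G read H G, H is followed by G with FIRST {epsilon, num}; in S->G read H G, the suffix after H is nullable, so FOLLOW(H) ⊇ FOLLOW(S) = {$, num}; in G->J num num H, the suffix after H is empty, so FOLLOW(H) ⊇ FOLLOW(G) = {$, int, num, read}; in B->H, the suffix after H is empty, so FOLLOW(H) ⊇ FOLLOW(B) = {num}; in J->num int H, the suffix after H is empty, so FOLLOW(H) ⊇ FOLLOW(J) = {num, read}. Thus FOLLOW(H) = {$, int, num, read}.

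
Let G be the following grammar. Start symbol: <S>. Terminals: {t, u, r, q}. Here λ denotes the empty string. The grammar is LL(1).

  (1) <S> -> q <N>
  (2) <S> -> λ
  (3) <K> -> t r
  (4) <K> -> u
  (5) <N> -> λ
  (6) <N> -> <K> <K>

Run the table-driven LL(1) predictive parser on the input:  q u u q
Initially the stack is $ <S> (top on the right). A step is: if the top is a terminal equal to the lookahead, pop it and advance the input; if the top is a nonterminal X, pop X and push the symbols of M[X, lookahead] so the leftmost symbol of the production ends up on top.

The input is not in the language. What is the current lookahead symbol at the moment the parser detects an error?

     Stack      Input      Action
  1  $ <S>      q u u q $  expand <S> -> q <N>
  2  $ <N> q    q u u q $  match q
  3  $ <N>      u u q $    expand <N> -> <K> <K>
  4  $ <K> <K>  u u q $    expand <K> -> u
  5  $ <K> u    u u q $    match u
  6  $ <K>      u q $      expand <K> -> u
  7  $ u        u q $      match u
  8  $          q $        error: stack empty but input remains

q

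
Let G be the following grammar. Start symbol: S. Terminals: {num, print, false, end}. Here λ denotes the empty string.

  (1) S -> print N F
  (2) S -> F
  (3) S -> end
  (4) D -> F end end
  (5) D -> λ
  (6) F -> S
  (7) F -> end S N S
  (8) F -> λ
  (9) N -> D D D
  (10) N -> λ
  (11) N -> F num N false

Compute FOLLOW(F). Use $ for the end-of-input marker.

FIRST(S) = {λ, end, print}  (via F)
FIRST(F) = {λ, end, print}  (via S)
FIRST(D) = {λ, end, print}  (via F end end)
FIRST(N) = {λ, end, num, print}  (via D D D, F num N false)
FOLLOW(S) includes $ since S is the start symbol.
FOLLOW(S): in F->S, the suffix after S is empty, so FOLLOW(S) ⊇ FOLLOW(F) = {$, end, num, print}; in F->end S N S (occurrence 1), S is followed by N S with FIRST {λ, end, num, print}; in F->end S N S (occurrence 1), the suffix after S is nullable, so FOLLOW(S) ⊇ FOLLOW(F) = {$, end, num, print}; in F->end S N S (occurrence 2), the suffix after S is empty, so FOLLOW(S) ⊇ FOLLOW(F) = {$, end, num, print}. Thus FOLLOW(S) = {$, end, num, print}.
FOLLOW(F): in S->print N F, the suffix after F is empty, so FOLLOW(F) ⊇ FOLLOW(S) = {$, end, num, print}; in S->F, the suffix after F is empty, so FOLLOW(F) ⊇ FOLLOW(S) = {$, end, num, print}; in D->F end end, F is followed by end end with FIRST {end}; in N->F num N false, F is followed by num N false with FIRST {num}. Thus FOLLOW(F) = {$, end, num, print}.
FOLLOW(N): in S->print N F, N is followed by F with FIRST {λ, end, print}; in S->print N F, the suffix after N is nullable, so FOLLOW(N) ⊇ FOLLOW(S) = {$, end, num, print}; in F->end S N S, N is followed by S with FIRST {λ, end, print}; in F->end S N S, the suffix after N is nullable, so FOLLOW(N) ⊇ FOLLOW(F) = {$, end, num, print}; in N->F num N false, N is followed by false with FIRST {false}. Thus FOLLOW(N) = {$, end, false, num, print}.
FOLLOW(D): in N->D D D (occurrence 1), D is followed by D D with FIRST {λ, end, print}; in N->D D D (occurrence 1), the suffix after D is nullable, so FOLLOW(D) ⊇ FOLLOW(N) = {$, end, false, num, print}; in N->D D D (occurrence 2), D is followed by D with FIRST {λ, end, print}; in N->D D D (occurrence 2), the suffix after D is nullable, so FOLLOW(D) ⊇ FOLLOW(N) = {$, end, false, num, print}; in N->D D D (occurrence 3), the suffix after D is empty, so FOLLOW(D) ⊇ FOLLOW(N) = {$, end, false, num, print}. Thus FOLLOW(D) = {$, end, false, num, print}.

{$, end, num, print}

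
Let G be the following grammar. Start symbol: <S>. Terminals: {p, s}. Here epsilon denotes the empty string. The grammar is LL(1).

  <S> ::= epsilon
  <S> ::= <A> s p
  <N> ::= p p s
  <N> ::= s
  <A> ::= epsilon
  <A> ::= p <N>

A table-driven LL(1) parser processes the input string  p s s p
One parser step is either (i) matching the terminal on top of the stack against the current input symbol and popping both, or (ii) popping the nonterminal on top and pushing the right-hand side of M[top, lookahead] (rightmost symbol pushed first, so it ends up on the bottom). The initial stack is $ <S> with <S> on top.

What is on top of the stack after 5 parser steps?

     Stack        Input      Action
  1  $ <S>        p s s p $  expand <S> ::= <A> s p
  2  $ p s <A>    p s s p $  expand <A> ::= p <N>
  3  $ p s <N> p  p s s p $  match p
  4  $ p s <N>    s s p $    expand <N> ::= s
  5  $ p s s      s s p $    match s
Stack after step 5: $ p s (top = s).

s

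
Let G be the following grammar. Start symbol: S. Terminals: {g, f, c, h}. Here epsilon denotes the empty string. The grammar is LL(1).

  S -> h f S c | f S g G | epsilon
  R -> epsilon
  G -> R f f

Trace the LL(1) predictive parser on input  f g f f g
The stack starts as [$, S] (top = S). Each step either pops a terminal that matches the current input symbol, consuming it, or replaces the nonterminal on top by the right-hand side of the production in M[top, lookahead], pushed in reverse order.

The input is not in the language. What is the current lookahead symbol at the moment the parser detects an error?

g

step 1: stack=$ S  input=f g f f g $  — expand S -> f S g G
step 2: stack=$ G g S f  input=f g f f g $  — match f
step 3: stack=$ G g S  input=g f f g $  — expand S -> epsilon
step 4: stack=$ G g  input=g f f g $  — match g
step 5: stack=$ G  input=f f g $  — expand G -> R f f
step 6: stack=$ f f R  input=f f g $  — expand R -> epsilon
step 7: stack=$ f f  input=f f g $  — match f
step 8: stack=$ f  input=f g $  — match f
step 9: stack=$  input=g $  — error: stack empty but input remains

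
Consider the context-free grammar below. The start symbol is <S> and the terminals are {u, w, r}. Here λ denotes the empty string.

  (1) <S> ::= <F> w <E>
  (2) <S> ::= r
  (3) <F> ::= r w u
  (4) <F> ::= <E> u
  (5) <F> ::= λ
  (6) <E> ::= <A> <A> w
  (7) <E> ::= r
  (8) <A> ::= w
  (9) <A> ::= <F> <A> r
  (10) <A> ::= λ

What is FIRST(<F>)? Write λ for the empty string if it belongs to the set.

FIRST(<S>): from <S>::=<F> w <E> we get {r, w}; from <S>::=r we get {r}. So FIRST(<S>) = {r, w}.
FIRST(<F>): from <F>::=r w u we get {r}; from <F>::=<E> u we get {r, w}; from <F>::=λ we get {λ}. So FIRST(<F>) = {λ, r, w}.
FIRST(<A>): from <A>::=w we get {w}; from <A>::=<F> <A> r we get {r, w}; from <A>::=λ we get {λ}. So FIRST(<A>) = {λ, r, w}.
FIRST(<E>): from <E>::=<A> <A> w we get {r, w}; from <E>::=r we get {r}. So FIRST(<E>) = {r, w}.

{λ, r, w}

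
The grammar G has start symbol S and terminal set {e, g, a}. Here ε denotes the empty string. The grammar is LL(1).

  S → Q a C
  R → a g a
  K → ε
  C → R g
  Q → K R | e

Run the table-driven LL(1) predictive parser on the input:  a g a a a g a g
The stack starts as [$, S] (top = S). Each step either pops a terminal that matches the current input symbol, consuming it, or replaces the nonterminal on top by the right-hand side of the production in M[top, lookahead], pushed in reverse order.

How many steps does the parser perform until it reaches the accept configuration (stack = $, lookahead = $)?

14

      Stack        Input              Action
   1  $ S          a g a a a g a g $  expand S → Q a C
   2  $ C a Q      a g a a a g a g $  expand Q → K R
   3  $ C a R K    a g a a a g a g $  expand K → ε
   4  $ C a R      a g a a a g a g $  expand R → a g a
   5  $ C a a g a  a g a a a g a g $  match a
   6  $ C a a g    g a a a g a g $    match g
   7  $ C a a      a a a g a g $      match a
   8  $ C a        a a g a g $        match a
   9  $ C          a g a g $          expand C → R g
  10  $ g R        a g a g $          expand R → a g a
  11  $ g a g a    a g a g $          match a
  12  $ g a g      g a g $            match g
  13  $ g a        a g $              match a
  14  $ g          g $                match g
Accept reached after 14 steps.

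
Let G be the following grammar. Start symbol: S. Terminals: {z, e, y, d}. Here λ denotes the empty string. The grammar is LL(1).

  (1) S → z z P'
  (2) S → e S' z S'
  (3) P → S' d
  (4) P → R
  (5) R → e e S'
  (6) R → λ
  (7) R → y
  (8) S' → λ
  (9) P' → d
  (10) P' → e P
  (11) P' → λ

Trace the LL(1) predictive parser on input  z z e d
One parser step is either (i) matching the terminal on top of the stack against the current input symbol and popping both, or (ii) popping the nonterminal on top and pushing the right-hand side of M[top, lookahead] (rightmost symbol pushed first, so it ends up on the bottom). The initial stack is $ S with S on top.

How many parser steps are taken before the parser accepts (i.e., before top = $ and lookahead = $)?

     Stack     Input      Action
  1  $ S       z z e d $  expand S → z z P'
  2  $ P' z z  z z e d $  match z
  3  $ P' z    z e d $    match z
  4  $ P'      e d $      expand P' → e P
  5  $ P e     e d $      match e
  6  $ P       d $        expand P → S' d
  7  $ d S'    d $        expand S' → λ
  8  $ d       d $        match d
Accept reached after 8 steps.

8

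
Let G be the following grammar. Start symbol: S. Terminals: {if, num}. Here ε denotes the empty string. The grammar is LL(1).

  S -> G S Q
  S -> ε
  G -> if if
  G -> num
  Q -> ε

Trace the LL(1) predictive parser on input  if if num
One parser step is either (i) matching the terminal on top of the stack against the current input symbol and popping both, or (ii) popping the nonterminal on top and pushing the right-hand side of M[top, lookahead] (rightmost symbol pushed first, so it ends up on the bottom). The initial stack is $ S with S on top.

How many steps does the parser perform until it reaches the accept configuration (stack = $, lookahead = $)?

10

step 1: stack=$ S  input=if if num $  — expand S -> G S Q
step 2: stack=$ Q S G  input=if if num $  — expand G -> if if
step 3: stack=$ Q S if if  input=if if num $  — match if
step 4: stack=$ Q S if  input=if num $  — match if
step 5: stack=$ Q S  input=num $  — expand S -> G S Q
step 6: stack=$ Q Q S G  input=num $  — expand G -> num
step 7: stack=$ Q Q S num  input=num $  — match num
step 8: stack=$ Q Q S  input=$  — expand S -> ε
step 9: stack=$ Q Q  input=$  — expand Q -> ε
step 10: stack=$ Q  input=$  — expand Q -> ε
Accept reached after 10 steps.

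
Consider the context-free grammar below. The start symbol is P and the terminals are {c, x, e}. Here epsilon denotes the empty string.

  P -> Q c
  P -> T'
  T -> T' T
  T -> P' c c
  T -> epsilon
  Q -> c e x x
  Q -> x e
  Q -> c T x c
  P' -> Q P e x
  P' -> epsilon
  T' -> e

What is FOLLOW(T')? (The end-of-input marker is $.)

{$, c, e, x}

FIRST(Q): from Q->c e x x we get {c}; from Q->x e we get {x}; from Q->c T x c we get {c}. So FIRST(Q) = {c, x}.
FIRST(T'): from T'->e we get {e}. So FIRST(T') = {e}.
FIRST(P): from P->Q c we get {c, x}; from P->T' we get {e}. So FIRST(P) = {c, e, x}.
FIRST(P'): from P'->Q P e x we get {c, x}; from P'->epsilon we get {epsilon}. So FIRST(P') = {epsilon, c, x}.
FIRST(T): from T->T' T we get {e}; from T->P' c c we get {c, x}; from T->epsilon we get {epsilon}. So FIRST(T) = {epsilon, c, e, x}.
FOLLOW(P) includes $ since P is the start symbol.
FOLLOW(P): in P'->Q P e x, P is followed by e x with FIRST {e}. Thus FOLLOW(P) = {$, e}.
FOLLOW(T): in T->T' T, the suffix after T is empty (adds nothing new); in Q->c T x c, T is followed by x c with FIRST {x}. Thus FOLLOW(T) = {x}.
FOLLOW(Q): in P->Q c, Q is followed by c with FIRST {c}; in P'->Q P e x, Q is followed by P e x with FIRST {c, e, x}. Thus FOLLOW(Q) = {c, e, x}.
FOLLOW(P'): in T->P' c c, P' is followed by c c with FIRST {c}. Thus FOLLOW(P') = {c}.
FOLLOW(T'): in P->T', the suffix after T' is empty, so FOLLOW(T') ⊇ FOLLOW(P) = {$, e}; in T->T' T, T' is followed by T with FIRST {epsilon, c, e, x}; in T->T' T, the suffix after T' is nullable, so FOLLOW(T') ⊇ FOLLOW(T) = {x}. Thus FOLLOW(T') = {$, c, e, x}.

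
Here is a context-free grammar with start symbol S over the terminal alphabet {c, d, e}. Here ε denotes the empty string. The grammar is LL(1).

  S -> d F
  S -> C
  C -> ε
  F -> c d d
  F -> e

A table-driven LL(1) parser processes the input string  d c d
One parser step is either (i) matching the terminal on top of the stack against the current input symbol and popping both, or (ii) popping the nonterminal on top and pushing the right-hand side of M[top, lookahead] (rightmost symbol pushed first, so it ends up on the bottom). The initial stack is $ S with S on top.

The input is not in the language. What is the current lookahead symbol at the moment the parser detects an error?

$

     Stack    Input    Action
  1  $ S      d c d $  expand S -> d F
  2  $ F d    d c d $  match d
  3  $ F      c d $    expand F -> c d d
  4  $ d d c  c d $    match c
  5  $ d d    d $      match d
  6  $ d      $        error: top is terminal d but lookahead is $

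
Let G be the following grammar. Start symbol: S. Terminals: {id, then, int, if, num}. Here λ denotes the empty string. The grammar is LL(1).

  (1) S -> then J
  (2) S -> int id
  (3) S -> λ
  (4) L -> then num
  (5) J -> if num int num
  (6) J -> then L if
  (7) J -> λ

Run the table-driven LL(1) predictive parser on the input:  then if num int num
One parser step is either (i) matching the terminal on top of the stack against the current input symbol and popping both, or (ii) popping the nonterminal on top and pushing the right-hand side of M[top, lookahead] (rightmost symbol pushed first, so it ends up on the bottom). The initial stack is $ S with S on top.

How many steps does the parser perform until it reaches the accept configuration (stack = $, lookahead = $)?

step 1: stack=$ S  input=then if num int num $  — expand S -> then J
step 2: stack=$ J then  input=then if num int num $  — match then
step 3: stack=$ J  input=if num int num $  — expand J -> if num int num
step 4: stack=$ num int num if  input=if num int num $  — match if
step 5: stack=$ num int num  input=num int num $  — match num
step 6: stack=$ num int  input=int num $  — match int
step 7: stack=$ num  input=num $  — match num
Accept reached after 7 steps.

7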